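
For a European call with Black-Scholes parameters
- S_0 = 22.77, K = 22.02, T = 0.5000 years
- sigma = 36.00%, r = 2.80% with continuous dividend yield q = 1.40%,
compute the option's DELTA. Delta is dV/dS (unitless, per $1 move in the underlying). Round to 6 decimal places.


d1 = 0.2863497609; d2 = 0.0317913197
phi(d1) = 0.3829171522; exp(-qT) = 0.9930244429; exp(-rT) = 0.9860975443
N(d1) = 0.6126948754
Delta = exp(-qT) * N(d1) = 0.9930244429 * 0.6126948754 = 0.608421

Answer: Delta = 0.608421


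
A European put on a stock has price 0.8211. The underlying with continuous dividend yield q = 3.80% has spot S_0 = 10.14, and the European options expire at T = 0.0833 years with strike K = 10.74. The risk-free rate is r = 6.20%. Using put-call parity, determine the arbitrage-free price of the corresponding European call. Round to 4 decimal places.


Put-call parity: C - P = S_0 * exp(-qT) - K * exp(-rT).
S_0 * exp(-qT) = 10.1400 * 0.99683960 = 10.10795359
K * exp(-rT) = 10.7400 * 0.99484871 = 10.68467518
C = P + S*exp(-qT) - K*exp(-rT)
C = 0.8211 + 10.10795359 - 10.68467518 = 0.2444

Answer: Call price = 0.2444


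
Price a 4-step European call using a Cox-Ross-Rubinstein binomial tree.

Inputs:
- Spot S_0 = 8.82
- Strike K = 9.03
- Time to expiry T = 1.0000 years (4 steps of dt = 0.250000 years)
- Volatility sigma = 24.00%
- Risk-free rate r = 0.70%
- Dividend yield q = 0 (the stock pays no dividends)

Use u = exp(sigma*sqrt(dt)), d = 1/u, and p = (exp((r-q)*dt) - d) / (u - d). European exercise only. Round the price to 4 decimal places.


Answer: Price = V(0,0) = 0.7620

Derivation:
dt = T/N = 0.250000
u = exp(sigma*sqrt(dt)) = 1.127497; d = 1/u = 0.886920
p = (exp((r-q)*dt) - d) / (u - d) = 0.477317
Discount per step: exp(-r*dt) = 0.998252
Stock lattice S(k, i) with i counting down-moves:
  k=0: S(0,0) = 8.8200
  k=1: S(1,0) = 9.9445; S(1,1) = 7.8226
  k=2: S(2,0) = 11.2124; S(2,1) = 8.8200; S(2,2) = 6.9381
  k=3: S(3,0) = 12.6420; S(3,1) = 9.9445; S(3,2) = 7.8226; S(3,3) = 6.1535
  k=4: S(4,0) = 14.2538; S(4,1) = 11.2124; S(4,2) = 8.8200; S(4,3) = 6.9381; S(4,4) = 5.4577
Terminal payoffs V(N, i) = max(S_T - K, 0):
  V(4,0) = 5.223776; V(4,1) = 2.182418; V(4,2) = 0.000000; V(4,3) = 0.000000; V(4,4) = 0.000000
Backward induction: V(k, i) = exp(-r*dt) * [p * V(k+1, i) + (1-p) * V(k+1, i+1)].
  V(3,0) = exp(-r*dt) * [p*5.223776 + (1-p)*2.182418] = 3.627754
  V(3,1) = exp(-r*dt) * [p*2.182418 + (1-p)*0.000000] = 1.039883
  V(3,2) = exp(-r*dt) * [p*0.000000 + (1-p)*0.000000] = 0.000000
  V(3,3) = exp(-r*dt) * [p*0.000000 + (1-p)*0.000000] = 0.000000
  V(2,0) = exp(-r*dt) * [p*3.627754 + (1-p)*1.039883] = 2.271138
  V(2,1) = exp(-r*dt) * [p*1.039883 + (1-p)*0.000000] = 0.495485
  V(2,2) = exp(-r*dt) * [p*0.000000 + (1-p)*0.000000] = 0.000000
  V(1,0) = exp(-r*dt) * [p*2.271138 + (1-p)*0.495485] = 1.340686
  V(1,1) = exp(-r*dt) * [p*0.495485 + (1-p)*0.000000] = 0.236090
  V(0,0) = exp(-r*dt) * [p*1.340686 + (1-p)*0.236090] = 0.761997


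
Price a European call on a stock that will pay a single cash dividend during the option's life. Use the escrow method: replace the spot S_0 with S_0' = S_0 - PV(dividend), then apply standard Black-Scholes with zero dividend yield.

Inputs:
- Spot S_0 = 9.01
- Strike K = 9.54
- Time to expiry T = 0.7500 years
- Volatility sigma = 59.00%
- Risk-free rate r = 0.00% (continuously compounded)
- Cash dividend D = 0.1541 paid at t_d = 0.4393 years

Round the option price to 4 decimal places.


PV(D) = D * exp(-r * t_d) = 0.1541 * 1.00000000 = 0.15410000
S_0' = S_0 - PV(D) = 9.0100 - 0.15410000 = 8.85590000
d1 = (ln(S_0'/K) + (r + sigma^2/2)*T) / (sigma*sqrt(T)) = 0.10984905
d2 = d1 - sigma*sqrt(T) = -0.40110594
exp(-rT) = 1.00000000
N(d1) = 0.54373545; N(d2) = 0.34417106
C = S_0' * N(d1) - K * exp(-rT) * N(d2) = 8.85590000 * 0.54373545 - 9.5400 * 1.00000000 * 0.34417106 = 1.5319

Answer: Price = 1.5319


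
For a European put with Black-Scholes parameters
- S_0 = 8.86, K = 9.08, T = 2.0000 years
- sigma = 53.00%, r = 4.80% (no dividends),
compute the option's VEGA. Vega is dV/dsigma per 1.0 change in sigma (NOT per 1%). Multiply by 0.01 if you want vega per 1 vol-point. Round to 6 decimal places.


d1 = 0.4701227079; d2 = -0.2794104802
phi(d1) = 0.3572047210; exp(-qT) = 1.0000000000; exp(-rT) = 0.9084640161
Vega = S * exp(-qT) * phi(d1) * sqrt(T) = 8.8600 * 1.0000000000 * 0.3572047210 * 1.4142135624 = 4.475751

Answer: Vega = 4.475751


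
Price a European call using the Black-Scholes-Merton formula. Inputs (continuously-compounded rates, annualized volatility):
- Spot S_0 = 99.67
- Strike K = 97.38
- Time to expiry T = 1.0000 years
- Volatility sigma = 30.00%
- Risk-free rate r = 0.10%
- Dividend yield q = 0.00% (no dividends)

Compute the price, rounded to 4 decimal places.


d1 = (ln(S/K) + (r - q + 0.5*sigma^2) * T) / (sigma * sqrt(T)) = 0.23081293
d2 = d1 - sigma * sqrt(T) = -0.06918707
exp(-rT) = 0.99900050; exp(-qT) = 1.00000000
C = S_0 * exp(-qT) * N(d1) - K * exp(-rT) * N(d2)
N(d1) = 0.59126993; N(d2) = 0.47242036
C = 99.6700 * 1.00000000 * 0.59126993 - 97.3800 * 0.99900050 * 0.47242036 = 12.9736

Answer: Price = 12.9736


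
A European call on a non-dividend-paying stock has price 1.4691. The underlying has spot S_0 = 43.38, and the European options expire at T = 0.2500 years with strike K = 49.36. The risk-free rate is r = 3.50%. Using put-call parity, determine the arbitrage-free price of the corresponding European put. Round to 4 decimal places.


Put-call parity: C - P = S_0 * exp(-qT) - K * exp(-rT).
S_0 * exp(-qT) = 43.3800 * 1.00000000 = 43.38000000
K * exp(-rT) = 49.3600 * 0.99128817 = 48.92998406
P = C - S*exp(-qT) + K*exp(-rT)
P = 1.4691 - 43.38000000 + 48.92998406 = 7.0191

Answer: Put price = 7.0191


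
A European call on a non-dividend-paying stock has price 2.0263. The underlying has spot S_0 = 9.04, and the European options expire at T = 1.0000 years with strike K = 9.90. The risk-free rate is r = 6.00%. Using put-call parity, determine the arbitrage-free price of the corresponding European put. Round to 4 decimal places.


Put-call parity: C - P = S_0 * exp(-qT) - K * exp(-rT).
S_0 * exp(-qT) = 9.0400 * 1.00000000 = 9.04000000
K * exp(-rT) = 9.9000 * 0.94176453 = 9.32346888
P = C - S*exp(-qT) + K*exp(-rT)
P = 2.0263 - 9.04000000 + 9.32346888 = 2.3098

Answer: Put price = 2.3098


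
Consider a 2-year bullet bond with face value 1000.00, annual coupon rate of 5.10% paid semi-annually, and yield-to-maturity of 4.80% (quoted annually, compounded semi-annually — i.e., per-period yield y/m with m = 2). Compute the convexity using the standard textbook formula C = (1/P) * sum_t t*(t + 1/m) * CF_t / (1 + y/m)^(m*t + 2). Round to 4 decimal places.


Coupon per period c = face * coupon_rate / m = 25.500000
Periods per year m = 2; per-period yield y/m = 0.024000
Number of cashflows N = 4
Cashflows (t years, CF_t, discount factor 1/(1+y/m)^(m*t), PV):
  t = 0.5000: CF_t = 25.500000, DF = 0.976562, PV = 24.902344
  t = 1.0000: CF_t = 25.500000, DF = 0.953674, PV = 24.318695
  t = 1.5000: CF_t = 25.500000, DF = 0.931323, PV = 23.748726
  t = 2.0000: CF_t = 1025.500000, DF = 0.909495, PV = 932.686817
Price P = sum_t PV_t = 1005.656581
Convexity numerator sum_t t*(t + 1/m) * CF_t / (1+y/m)^(m*t + 2):
  t = 0.5000: term = 11.874363
  t = 1.0000: term = 34.788172
  t = 1.5000: term = 67.945649
  t = 2.0000: term = 4447.397312
Convexity = (1/P) * sum = 4562.005496 / 1005.656581 = 4.536345

Answer: Convexity = 4.5363


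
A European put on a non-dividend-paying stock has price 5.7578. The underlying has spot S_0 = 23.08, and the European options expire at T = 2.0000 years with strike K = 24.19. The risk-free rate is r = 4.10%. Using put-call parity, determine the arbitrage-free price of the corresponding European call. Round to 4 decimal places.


Answer: Call price = 6.5522

Derivation:
Put-call parity: C - P = S_0 * exp(-qT) - K * exp(-rT).
S_0 * exp(-qT) = 23.0800 * 1.00000000 = 23.08000000
K * exp(-rT) = 24.1900 * 0.92127196 = 22.28556868
C = P + S*exp(-qT) - K*exp(-rT)
C = 5.7578 + 23.08000000 - 22.28556868 = 6.5522


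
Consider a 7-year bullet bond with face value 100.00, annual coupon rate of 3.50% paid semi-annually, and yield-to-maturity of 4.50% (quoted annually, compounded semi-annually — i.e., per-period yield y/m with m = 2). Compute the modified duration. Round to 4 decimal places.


Coupon per period c = face * coupon_rate / m = 1.750000
Periods per year m = 2; per-period yield y/m = 0.022500
Number of cashflows N = 14
Cashflows (t years, CF_t, discount factor 1/(1+y/m)^(m*t), PV):
  t = 0.5000: CF_t = 1.750000, DF = 0.977995, PV = 1.711491
  t = 1.0000: CF_t = 1.750000, DF = 0.956474, PV = 1.673830
  t = 1.5000: CF_t = 1.750000, DF = 0.935427, PV = 1.636998
  t = 2.0000: CF_t = 1.750000, DF = 0.914843, PV = 1.600976
  t = 2.5000: CF_t = 1.750000, DF = 0.894712, PV = 1.565747
  t = 3.0000: CF_t = 1.750000, DF = 0.875024, PV = 1.531292
  t = 3.5000: CF_t = 1.750000, DF = 0.855769, PV = 1.497597
  t = 4.0000: CF_t = 1.750000, DF = 0.836938, PV = 1.464642
  t = 4.5000: CF_t = 1.750000, DF = 0.818522, PV = 1.432413
  t = 5.0000: CF_t = 1.750000, DF = 0.800510, PV = 1.400893
  t = 5.5000: CF_t = 1.750000, DF = 0.782895, PV = 1.370066
  t = 6.0000: CF_t = 1.750000, DF = 0.765667, PV = 1.339918
  t = 6.5000: CF_t = 1.750000, DF = 0.748819, PV = 1.310433
  t = 7.0000: CF_t = 101.750000, DF = 0.732341, PV = 74.515734
Price P = sum_t PV_t = 94.052030
First compute Macaulay numerator sum_t t * PV_t:
  t * PV_t at t = 0.5000: 0.855746
  t * PV_t at t = 1.0000: 1.673830
  t * PV_t at t = 1.5000: 2.455497
  t * PV_t at t = 2.0000: 3.201952
  t * PV_t at t = 2.5000: 3.914366
  t * PV_t at t = 3.0000: 4.593877
  t * PV_t at t = 3.5000: 5.241588
  t * PV_t at t = 4.0000: 5.858568
  t * PV_t at t = 4.5000: 6.445858
  t * PV_t at t = 5.0000: 7.004464
  t * PV_t at t = 5.5000: 7.535364
  t * PV_t at t = 6.0000: 8.039509
  t * PV_t at t = 6.5000: 8.517817
  t * PV_t at t = 7.0000: 521.610139
Macaulay duration D = 586.948574 / 94.052030 = 6.240679
Modified duration = D / (1 + y/m) = 6.240679 / (1 + 0.022500) = 6.103354

Answer: Modified duration = 6.1034


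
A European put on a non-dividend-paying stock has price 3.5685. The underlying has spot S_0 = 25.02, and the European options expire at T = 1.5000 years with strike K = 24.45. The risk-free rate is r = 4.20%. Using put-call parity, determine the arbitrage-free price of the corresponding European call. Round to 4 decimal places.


Put-call parity: C - P = S_0 * exp(-qT) - K * exp(-rT).
S_0 * exp(-qT) = 25.0200 * 1.00000000 = 25.02000000
K * exp(-rT) = 24.4500 * 0.93894347 = 22.95716793
C = P + S*exp(-qT) - K*exp(-rT)
C = 3.5685 + 25.02000000 - 22.95716793 = 5.6313

Answer: Call price = 5.6313


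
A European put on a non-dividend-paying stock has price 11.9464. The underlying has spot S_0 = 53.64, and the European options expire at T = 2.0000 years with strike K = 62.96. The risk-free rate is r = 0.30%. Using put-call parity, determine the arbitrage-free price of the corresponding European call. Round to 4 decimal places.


Put-call parity: C - P = S_0 * exp(-qT) - K * exp(-rT).
S_0 * exp(-qT) = 53.6400 * 1.00000000 = 53.64000000
K * exp(-rT) = 62.9600 * 0.99401796 = 62.58337102
C = P + S*exp(-qT) - K*exp(-rT)
C = 11.9464 + 53.64000000 - 62.58337102 = 3.0030

Answer: Call price = 3.0030


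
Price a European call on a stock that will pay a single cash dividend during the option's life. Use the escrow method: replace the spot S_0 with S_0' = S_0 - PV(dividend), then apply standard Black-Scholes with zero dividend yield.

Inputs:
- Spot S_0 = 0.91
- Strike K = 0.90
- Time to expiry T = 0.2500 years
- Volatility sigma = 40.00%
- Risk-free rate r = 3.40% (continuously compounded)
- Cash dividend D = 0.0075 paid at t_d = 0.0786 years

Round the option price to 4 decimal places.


PV(D) = D * exp(-r * t_d) = 0.0075 * 0.99733117 = 0.00747998
S_0' = S_0 - PV(D) = 0.9100 - 0.00747998 = 0.90252002
d1 = (ln(S_0'/K) + (r + sigma^2/2)*T) / (sigma*sqrt(T)) = 0.15648053
d2 = d1 - sigma*sqrt(T) = -0.04351947
exp(-rT) = 0.99153602
N(d1) = 0.56217287; N(d2) = 0.48264372
C = S_0' * N(d1) - K * exp(-rT) * N(d2) = 0.90252002 * 0.56217287 - 0.9000 * 0.99153602 * 0.48264372 = 0.0767

Answer: Price = 0.0767


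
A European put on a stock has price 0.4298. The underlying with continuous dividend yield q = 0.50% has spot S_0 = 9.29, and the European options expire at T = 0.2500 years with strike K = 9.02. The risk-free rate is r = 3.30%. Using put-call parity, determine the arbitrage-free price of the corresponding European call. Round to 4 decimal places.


Put-call parity: C - P = S_0 * exp(-qT) - K * exp(-rT).
S_0 * exp(-qT) = 9.2900 * 0.99875078 = 9.27839475
K * exp(-rT) = 9.0200 * 0.99178394 = 8.94589112
C = P + S*exp(-qT) - K*exp(-rT)
C = 0.4298 + 9.27839475 - 8.94589112 = 0.7623

Answer: Call price = 0.7623


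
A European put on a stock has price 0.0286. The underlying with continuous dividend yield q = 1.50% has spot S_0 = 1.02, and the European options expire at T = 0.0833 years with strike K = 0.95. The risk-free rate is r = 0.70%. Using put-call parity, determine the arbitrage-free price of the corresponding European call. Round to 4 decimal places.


Put-call parity: C - P = S_0 * exp(-qT) - K * exp(-rT).
S_0 * exp(-qT) = 1.0200 * 0.99875128 = 1.01872631
K * exp(-rT) = 0.9500 * 0.99941707 = 0.94944622
C = P + S*exp(-qT) - K*exp(-rT)
C = 0.0286 + 1.01872631 - 0.94944622 = 0.0979

Answer: Call price = 0.0979


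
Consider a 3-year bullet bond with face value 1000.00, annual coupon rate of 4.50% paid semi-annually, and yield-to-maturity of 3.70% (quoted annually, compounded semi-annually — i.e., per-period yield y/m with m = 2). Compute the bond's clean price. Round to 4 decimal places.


Coupon per period c = face * coupon_rate / m = 22.500000
Periods per year m = 2; per-period yield y/m = 0.018500
Number of cashflows N = 6
Cashflows (t years, CF_t, discount factor 1/(1+y/m)^(m*t), PV):
  t = 0.5000: CF_t = 22.500000, DF = 0.981836, PV = 22.091311
  t = 1.0000: CF_t = 22.500000, DF = 0.964002, PV = 21.690045
  t = 1.5000: CF_t = 22.500000, DF = 0.946492, PV = 21.296068
  t = 2.0000: CF_t = 22.500000, DF = 0.929300, PV = 20.909247
  t = 2.5000: CF_t = 22.500000, DF = 0.912420, PV = 20.529452
  t = 3.0000: CF_t = 1022.500000, DF = 0.895847, PV = 916.003465
Price P = sum_t PV_t = 1022.519587

Answer: Price = 1022.5196


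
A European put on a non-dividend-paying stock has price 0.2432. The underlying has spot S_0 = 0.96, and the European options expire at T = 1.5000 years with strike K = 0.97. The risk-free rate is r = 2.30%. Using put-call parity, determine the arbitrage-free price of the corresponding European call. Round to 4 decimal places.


Answer: Call price = 0.2661

Derivation:
Put-call parity: C - P = S_0 * exp(-qT) - K * exp(-rT).
S_0 * exp(-qT) = 0.9600 * 1.00000000 = 0.96000000
K * exp(-rT) = 0.9700 * 0.96608834 = 0.93710569
C = P + S*exp(-qT) - K*exp(-rT)
C = 0.2432 + 0.96000000 - 0.93710569 = 0.2661


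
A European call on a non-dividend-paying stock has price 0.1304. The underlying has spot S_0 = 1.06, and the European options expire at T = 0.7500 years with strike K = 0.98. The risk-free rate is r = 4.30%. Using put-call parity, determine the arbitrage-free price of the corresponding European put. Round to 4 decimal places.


Answer: Put price = 0.0193

Derivation:
Put-call parity: C - P = S_0 * exp(-qT) - K * exp(-rT).
S_0 * exp(-qT) = 1.0600 * 1.00000000 = 1.06000000
K * exp(-rT) = 0.9800 * 0.96826449 = 0.94889920
P = C - S*exp(-qT) + K*exp(-rT)
P = 0.1304 - 1.06000000 + 0.94889920 = 0.0193


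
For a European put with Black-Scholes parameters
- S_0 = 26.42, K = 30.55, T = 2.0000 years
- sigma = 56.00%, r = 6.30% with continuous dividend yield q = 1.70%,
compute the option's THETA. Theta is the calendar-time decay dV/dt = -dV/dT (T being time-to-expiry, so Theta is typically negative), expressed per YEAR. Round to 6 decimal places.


d1 = 0.3287498695; d2 = -0.4632097254
phi(d1) = 0.3779562724; exp(-qT) = 0.9665715046; exp(-rT) = 0.8816148468
Theta = -S*exp(-qT)*phi(d1)*sigma/(2*sqrt(T)) + r*K*exp(-rT)*N(-d2) - q*S*exp(-qT)*N(-d1)
N(-d1) = 0.3711723785; N(-d2) = 0.6783929771; sqrt(T) = 1.4142135624
Term 1 = -26.4200 * 0.9665715046 * 0.3779562724 * 0.5600 / (2 * 1.4142135624) = -1.9109590977
Term 2 = 0.0630 * 30.5500 * 0.8816148468 * 0.6783929771 = 1.1510972136
Term 3 = -0.0170 * 26.4200 * 0.9665715046 * 0.3711723785 = -0.1611355524
Theta = -1.9109590977 + (1.1510972136) + (-0.1611355524) = -0.920997

Answer: Theta = -0.920997


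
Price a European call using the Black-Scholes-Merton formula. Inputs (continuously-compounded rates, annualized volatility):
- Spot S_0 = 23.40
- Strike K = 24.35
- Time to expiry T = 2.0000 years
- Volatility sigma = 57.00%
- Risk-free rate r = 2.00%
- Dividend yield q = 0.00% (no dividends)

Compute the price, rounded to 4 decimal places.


Answer: Price = 7.3279

Derivation:
d1 = (ln(S/K) + (r - q + 0.5*sigma^2) * T) / (sigma * sqrt(T)) = 0.40330415
d2 = d1 - sigma * sqrt(T) = -0.40279758
exp(-rT) = 0.96078944; exp(-qT) = 1.00000000
C = S_0 * exp(-qT) * N(d1) - K * exp(-rT) * N(d2)
N(d1) = 0.65663776; N(d2) = 0.34354857
C = 23.4000 * 1.00000000 * 0.65663776 - 24.3500 * 0.96078944 * 0.34354857 = 7.3279


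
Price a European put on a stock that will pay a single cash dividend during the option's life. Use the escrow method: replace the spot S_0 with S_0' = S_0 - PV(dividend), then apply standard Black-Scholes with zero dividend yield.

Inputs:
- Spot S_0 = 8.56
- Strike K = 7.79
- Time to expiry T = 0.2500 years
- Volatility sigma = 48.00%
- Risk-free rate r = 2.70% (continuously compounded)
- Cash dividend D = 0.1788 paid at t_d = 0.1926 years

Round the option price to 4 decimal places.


Answer: Price = 0.4897

Derivation:
PV(D) = D * exp(-r * t_d) = 0.1788 * 0.99481330 = 0.17787262
S_0' = S_0 - PV(D) = 8.5600 - 0.17787262 = 8.38212738
d1 = (ln(S_0'/K) + (r + sigma^2/2)*T) / (sigma*sqrt(T)) = 0.45337869
d2 = d1 - sigma*sqrt(T) = 0.21337869
exp(-rT) = 0.99327273
N(-d1) = 0.32513804; N(-d2) = 0.41551580
P = K * exp(-rT) * N(-d2) - S_0' * N(-d1) = 7.7900 * 0.99327273 * 0.41551580 - 8.38212738 * 0.32513804 = 0.4897


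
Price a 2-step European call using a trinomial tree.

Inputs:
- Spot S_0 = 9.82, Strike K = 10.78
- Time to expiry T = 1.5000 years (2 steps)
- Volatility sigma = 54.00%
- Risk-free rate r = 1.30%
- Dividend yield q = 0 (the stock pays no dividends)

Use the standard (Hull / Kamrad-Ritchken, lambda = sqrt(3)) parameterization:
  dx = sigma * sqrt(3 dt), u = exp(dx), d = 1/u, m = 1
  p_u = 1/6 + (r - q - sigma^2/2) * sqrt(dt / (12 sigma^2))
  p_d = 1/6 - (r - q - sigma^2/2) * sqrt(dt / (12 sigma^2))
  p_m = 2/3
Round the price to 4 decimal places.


Answer: Price = V(0,0) = 1.9749

Derivation:
dt = T/N = 0.750000; dx = sigma*sqrt(3*dt) = 0.810000
u = exp(dx) = 2.247908; d = 1/u = 0.444858
p_u = 0.105185, p_m = 0.666667, p_d = 0.228148
Discount per step: exp(-r*dt) = 0.990297
Stock lattice S(k, j) with j the centered position index:
  k=0: S(0,+0) = 9.8200
  k=1: S(1,-1) = 4.3685; S(1,+0) = 9.8200; S(1,+1) = 22.0745
  k=2: S(2,-2) = 1.9434; S(2,-1) = 4.3685; S(2,+0) = 9.8200; S(2,+1) = 22.0745; S(2,+2) = 49.6213
Terminal payoffs V(N, j) = max(S_T - K, 0):
  V(2,-2) = 0.000000; V(2,-1) = 0.000000; V(2,+0) = 0.000000; V(2,+1) = 11.294456; V(2,+2) = 38.841347
Backward induction: V(k, j) = exp(-r*dt) * [p_u * V(k+1, j+1) + p_m * V(k+1, j) + p_d * V(k+1, j-1)]
  V(1,-1) = exp(-r*dt) * [p_u*0.000000 + p_m*0.000000 + p_d*0.000000] = 0.000000
  V(1,+0) = exp(-r*dt) * [p_u*11.294456 + p_m*0.000000 + p_d*0.000000] = 1.176483
  V(1,+1) = exp(-r*dt) * [p_u*38.841347 + p_m*11.294456 + p_d*0.000000] = 11.502474
  V(0,+0) = exp(-r*dt) * [p_u*11.502474 + p_m*1.176483 + p_d*0.000000] = 1.974863


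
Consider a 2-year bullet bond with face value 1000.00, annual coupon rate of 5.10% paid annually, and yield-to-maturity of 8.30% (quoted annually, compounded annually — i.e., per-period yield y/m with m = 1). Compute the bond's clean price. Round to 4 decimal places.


Answer: Price = 943.1694

Derivation:
Coupon per period c = face * coupon_rate / m = 51.000000
Periods per year m = 1; per-period yield y/m = 0.083000
Number of cashflows N = 2
Cashflows (t years, CF_t, discount factor 1/(1+y/m)^(m*t), PV):
  t = 1.0000: CF_t = 51.000000, DF = 0.923361, PV = 47.091413
  t = 2.0000: CF_t = 1051.000000, DF = 0.852596, PV = 896.077975
Price P = sum_t PV_t = 943.169388


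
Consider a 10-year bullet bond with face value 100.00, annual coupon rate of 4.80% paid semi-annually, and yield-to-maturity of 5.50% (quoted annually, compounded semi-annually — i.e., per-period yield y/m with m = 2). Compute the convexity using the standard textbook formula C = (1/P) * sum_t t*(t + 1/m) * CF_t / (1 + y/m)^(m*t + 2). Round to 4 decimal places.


Answer: Convexity = 73.3638

Derivation:
Coupon per period c = face * coupon_rate / m = 2.400000
Periods per year m = 2; per-period yield y/m = 0.027500
Number of cashflows N = 20
Cashflows (t years, CF_t, discount factor 1/(1+y/m)^(m*t), PV):
  t = 0.5000: CF_t = 2.400000, DF = 0.973236, PV = 2.335766
  t = 1.0000: CF_t = 2.400000, DF = 0.947188, PV = 2.273252
  t = 1.5000: CF_t = 2.400000, DF = 0.921838, PV = 2.212411
  t = 2.0000: CF_t = 2.400000, DF = 0.897166, PV = 2.153198
  t = 2.5000: CF_t = 2.400000, DF = 0.873154, PV = 2.095570
  t = 3.0000: CF_t = 2.400000, DF = 0.849785, PV = 2.039484
  t = 3.5000: CF_t = 2.400000, DF = 0.827041, PV = 1.984899
  t = 4.0000: CF_t = 2.400000, DF = 0.804906, PV = 1.931775
  t = 4.5000: CF_t = 2.400000, DF = 0.783364, PV = 1.880073
  t = 5.0000: CF_t = 2.400000, DF = 0.762398, PV = 1.829755
  t = 5.5000: CF_t = 2.400000, DF = 0.741993, PV = 1.780783
  t = 6.0000: CF_t = 2.400000, DF = 0.722134, PV = 1.733123
  t = 6.5000: CF_t = 2.400000, DF = 0.702807, PV = 1.686737
  t = 7.0000: CF_t = 2.400000, DF = 0.683997, PV = 1.641593
  t = 7.5000: CF_t = 2.400000, DF = 0.665691, PV = 1.597658
  t = 8.0000: CF_t = 2.400000, DF = 0.647874, PV = 1.554898
  t = 8.5000: CF_t = 2.400000, DF = 0.630535, PV = 1.513283
  t = 9.0000: CF_t = 2.400000, DF = 0.613659, PV = 1.472781
  t = 9.5000: CF_t = 2.400000, DF = 0.597235, PV = 1.433364
  t = 10.0000: CF_t = 102.400000, DF = 0.581251, PV = 59.520058
Price P = sum_t PV_t = 94.670462
Convexity numerator sum_t t*(t + 1/m) * CF_t / (1+y/m)^(m*t + 2):
  t = 0.5000: term = 1.106205
  t = 1.0000: term = 3.229797
  t = 1.5000: term = 6.286709
  t = 2.0000: term = 10.197419
  t = 2.5000: term = 14.886743
  t = 3.0000: term = 20.283640
  t = 3.5000: term = 26.321025
  t = 4.0000: term = 32.935590
  t = 4.5000: term = 40.067627
  t = 5.0000: term = 47.660870
  t = 5.5000: term = 55.662330
  t = 6.0000: term = 64.022145
  t = 6.5000: term = 72.693433
  t = 7.0000: term = 81.632154
  t = 7.5000: term = 90.796974
  t = 8.0000: term = 100.149135
  t = 8.5000: term = 109.652338
  t = 9.0000: term = 119.272616
  t = 9.5000: term = 128.978228
  t = 10.0000: term = 5919.553959
Convexity = (1/P) * sum = 6945.388938 / 94.670462 = 73.363843


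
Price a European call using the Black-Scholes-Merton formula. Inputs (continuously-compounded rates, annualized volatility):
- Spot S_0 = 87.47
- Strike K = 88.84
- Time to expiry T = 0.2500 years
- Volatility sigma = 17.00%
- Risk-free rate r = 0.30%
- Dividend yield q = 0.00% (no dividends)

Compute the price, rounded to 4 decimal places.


Answer: Price = 2.3807

Derivation:
d1 = (ln(S/K) + (r - q + 0.5*sigma^2) * T) / (sigma * sqrt(T)) = -0.13151320
d2 = d1 - sigma * sqrt(T) = -0.21651320
exp(-rT) = 0.99925028; exp(-qT) = 1.00000000
C = S_0 * exp(-qT) * N(d1) - K * exp(-rT) * N(d2)
N(d1) = 0.44768467; N(d2) = 0.41429387
C = 87.4700 * 1.00000000 * 0.44768467 - 88.8400 * 0.99925028 * 0.41429387 = 2.3807


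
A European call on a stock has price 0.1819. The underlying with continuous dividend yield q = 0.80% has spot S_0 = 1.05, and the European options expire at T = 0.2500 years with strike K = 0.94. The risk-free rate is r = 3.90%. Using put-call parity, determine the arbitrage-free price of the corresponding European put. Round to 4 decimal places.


Answer: Put price = 0.0649

Derivation:
Put-call parity: C - P = S_0 * exp(-qT) - K * exp(-rT).
S_0 * exp(-qT) = 1.0500 * 0.99800200 = 1.04790210
K * exp(-rT) = 0.9400 * 0.99029738 = 0.93087953
P = C - S*exp(-qT) + K*exp(-rT)
P = 0.1819 - 1.04790210 + 0.93087953 = 0.0649


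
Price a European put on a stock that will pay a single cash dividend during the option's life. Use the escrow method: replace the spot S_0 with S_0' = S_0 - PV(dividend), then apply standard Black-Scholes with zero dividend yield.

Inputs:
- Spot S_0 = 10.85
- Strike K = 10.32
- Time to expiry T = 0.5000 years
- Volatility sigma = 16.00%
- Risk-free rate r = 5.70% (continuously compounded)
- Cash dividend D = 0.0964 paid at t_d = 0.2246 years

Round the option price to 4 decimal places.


Answer: Price = 0.1927

Derivation:
PV(D) = D * exp(-r * t_d) = 0.0964 * 0.98727940 = 0.09517373
S_0' = S_0 - PV(D) = 10.8500 - 0.09517373 = 10.75482627
d1 = (ln(S_0'/K) + (r + sigma^2/2)*T) / (sigma*sqrt(T)) = 0.67326155
d2 = d1 - sigma*sqrt(T) = 0.56012446
exp(-rT) = 0.97190229
N(-d1) = 0.25039046; N(-d2) = 0.28769727
P = K * exp(-rT) * N(-d2) - S_0' * N(-d1) = 10.3200 * 0.97190229 * 0.28769727 - 10.75482627 * 0.25039046 = 0.1927


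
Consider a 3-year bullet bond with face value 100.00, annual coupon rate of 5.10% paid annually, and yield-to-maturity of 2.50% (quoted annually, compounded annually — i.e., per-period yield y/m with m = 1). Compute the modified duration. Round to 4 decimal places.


Coupon per period c = face * coupon_rate / m = 5.100000
Periods per year m = 1; per-period yield y/m = 0.025000
Number of cashflows N = 3
Cashflows (t years, CF_t, discount factor 1/(1+y/m)^(m*t), PV):
  t = 1.0000: CF_t = 5.100000, DF = 0.975610, PV = 4.975610
  t = 2.0000: CF_t = 5.100000, DF = 0.951814, PV = 4.854253
  t = 3.0000: CF_t = 105.100000, DF = 0.928599, PV = 97.595798
Price P = sum_t PV_t = 107.425661
First compute Macaulay numerator sum_t t * PV_t:
  t * PV_t at t = 1.0000: 4.975610
  t * PV_t at t = 2.0000: 9.708507
  t * PV_t at t = 3.0000: 292.787394
Macaulay duration D = 307.471511 / 107.425661 = 2.862179
Modified duration = D / (1 + y/m) = 2.862179 / (1 + 0.025000) = 2.792370

Answer: Modified duration = 2.7924


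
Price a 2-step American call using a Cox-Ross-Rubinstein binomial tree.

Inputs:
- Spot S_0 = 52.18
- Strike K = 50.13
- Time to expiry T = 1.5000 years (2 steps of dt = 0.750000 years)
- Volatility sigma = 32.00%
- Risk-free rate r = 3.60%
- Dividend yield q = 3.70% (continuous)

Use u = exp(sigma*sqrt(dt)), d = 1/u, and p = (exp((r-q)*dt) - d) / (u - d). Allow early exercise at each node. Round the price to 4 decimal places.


dt = T/N = 0.750000
u = exp(sigma*sqrt(dt)) = 1.319335; d = 1/u = 0.757957
p = (exp((r-q)*dt) - d) / (u - d) = 0.429822
Discount per step: exp(-r*dt) = 0.973361
Stock lattice S(k, i) with i counting down-moves:
  k=0: S(0,0) = 52.1800
  k=1: S(1,0) = 68.8429; S(1,1) = 39.5502
  k=2: S(2,0) = 90.8269; S(2,1) = 52.1800; S(2,2) = 29.9774
Terminal payoffs V(N, i) = max(S_T - K, 0):
  V(2,0) = 40.696904; V(2,1) = 2.050000; V(2,2) = 0.000000
Backward induction: V(k, i) = exp(-r*dt) * [p * V(k+1, i) + (1-p) * V(k+1, i+1)]; then take max(V_cont, immediate exercise) for American.
  V(1,0) = exp(-r*dt) * [p*40.696904 + (1-p)*2.050000] = 18.164195; exercise = 18.712921; V(1,0) = max -> 18.712921
  V(1,1) = exp(-r*dt) * [p*2.050000 + (1-p)*0.000000] = 0.857664; exercise = 0.000000; V(1,1) = max -> 0.857664
  V(0,0) = exp(-r*dt) * [p*18.712921 + (1-p)*0.857664] = 8.304967; exercise = 2.050000; V(0,0) = max -> 8.304967

Answer: Price = V(0,0) = 8.3050


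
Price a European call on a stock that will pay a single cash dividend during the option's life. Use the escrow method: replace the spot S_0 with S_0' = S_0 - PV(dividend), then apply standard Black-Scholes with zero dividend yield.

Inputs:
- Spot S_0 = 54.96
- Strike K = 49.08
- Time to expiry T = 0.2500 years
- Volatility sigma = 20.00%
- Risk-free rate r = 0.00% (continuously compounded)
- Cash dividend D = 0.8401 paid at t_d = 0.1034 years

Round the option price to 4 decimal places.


PV(D) = D * exp(-r * t_d) = 0.8401 * 1.00000000 = 0.84010000
S_0' = S_0 - PV(D) = 54.9600 - 0.84010000 = 54.11990000
d1 = (ln(S_0'/K) + (r + sigma^2/2)*T) / (sigma*sqrt(T)) = 1.02750336
d2 = d1 - sigma*sqrt(T) = 0.92750336
exp(-rT) = 1.00000000
N(d1) = 0.84790825; N(d2) = 0.82316738
C = S_0' * N(d1) - K * exp(-rT) * N(d2) = 54.11990000 * 0.84790825 - 49.0800 * 1.00000000 * 0.82316738 = 5.4877

Answer: Price = 5.4877


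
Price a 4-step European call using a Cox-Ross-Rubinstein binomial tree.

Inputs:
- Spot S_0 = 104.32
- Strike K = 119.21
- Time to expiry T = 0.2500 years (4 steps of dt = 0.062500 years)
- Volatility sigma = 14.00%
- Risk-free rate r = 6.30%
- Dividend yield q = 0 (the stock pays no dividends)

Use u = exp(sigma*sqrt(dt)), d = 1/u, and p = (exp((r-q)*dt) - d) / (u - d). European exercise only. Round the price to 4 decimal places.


dt = T/N = 0.062500
u = exp(sigma*sqrt(dt)) = 1.035620; d = 1/u = 0.965605
p = (exp((r-q)*dt) - d) / (u - d) = 0.547600
Discount per step: exp(-r*dt) = 0.996070
Stock lattice S(k, i) with i counting down-moves:
  k=0: S(0,0) = 104.3200
  k=1: S(1,0) = 108.0358; S(1,1) = 100.7320
  k=2: S(2,0) = 111.8841; S(2,1) = 104.3200; S(2,2) = 97.2673
  k=3: S(3,0) = 115.8693; S(3,1) = 108.0358; S(3,2) = 100.7320; S(3,3) = 93.9219
  k=4: S(4,0) = 119.9966; S(4,1) = 111.8841; S(4,2) = 104.3200; S(4,3) = 97.2673; S(4,4) = 90.6915
Terminal payoffs V(N, i) = max(S_T - K, 0):
  V(4,0) = 0.786563; V(4,1) = 0.000000; V(4,2) = 0.000000; V(4,3) = 0.000000; V(4,4) = 0.000000
Backward induction: V(k, i) = exp(-r*dt) * [p * V(k+1, i) + (1-p) * V(k+1, i+1)].
  V(3,0) = exp(-r*dt) * [p*0.786563 + (1-p)*0.000000] = 0.429029
  V(3,1) = exp(-r*dt) * [p*0.000000 + (1-p)*0.000000] = 0.000000
  V(3,2) = exp(-r*dt) * [p*0.000000 + (1-p)*0.000000] = 0.000000
  V(3,3) = exp(-r*dt) * [p*0.000000 + (1-p)*0.000000] = 0.000000
  V(2,0) = exp(-r*dt) * [p*0.429029 + (1-p)*0.000000] = 0.234013
  V(2,1) = exp(-r*dt) * [p*0.000000 + (1-p)*0.000000] = 0.000000
  V(2,2) = exp(-r*dt) * [p*0.000000 + (1-p)*0.000000] = 0.000000
  V(1,0) = exp(-r*dt) * [p*0.234013 + (1-p)*0.000000] = 0.127642
  V(1,1) = exp(-r*dt) * [p*0.000000 + (1-p)*0.000000] = 0.000000
  V(0,0) = exp(-r*dt) * [p*0.127642 + (1-p)*0.000000] = 0.069622

Answer: Price = V(0,0) = 0.0696


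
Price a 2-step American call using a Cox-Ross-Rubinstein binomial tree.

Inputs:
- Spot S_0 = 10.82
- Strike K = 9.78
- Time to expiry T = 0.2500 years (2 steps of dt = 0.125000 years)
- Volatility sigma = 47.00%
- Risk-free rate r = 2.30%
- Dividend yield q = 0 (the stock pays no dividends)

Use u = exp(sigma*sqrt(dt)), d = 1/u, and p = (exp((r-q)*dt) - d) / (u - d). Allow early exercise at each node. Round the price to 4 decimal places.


dt = T/N = 0.125000
u = exp(sigma*sqrt(dt)) = 1.180774; d = 1/u = 0.846902
p = (exp((r-q)*dt) - d) / (u - d) = 0.467176
Discount per step: exp(-r*dt) = 0.997129
Stock lattice S(k, i) with i counting down-moves:
  k=0: S(0,0) = 10.8200
  k=1: S(1,0) = 12.7760; S(1,1) = 9.1635
  k=2: S(2,0) = 15.0855; S(2,1) = 10.8200; S(2,2) = 7.7606
Terminal payoffs V(N, i) = max(S_T - K, 0):
  V(2,0) = 5.305537; V(2,1) = 1.040000; V(2,2) = 0.000000
Backward induction: V(k, i) = exp(-r*dt) * [p * V(k+1, i) + (1-p) * V(k+1, i+1)]; then take max(V_cont, immediate exercise) for American.
  V(1,0) = exp(-r*dt) * [p*5.305537 + (1-p)*1.040000] = 3.024051; exercise = 2.995974; V(1,0) = max -> 3.024051
  V(1,1) = exp(-r*dt) * [p*1.040000 + (1-p)*0.000000] = 0.484468; exercise = 0.000000; V(1,1) = max -> 0.484468
  V(0,0) = exp(-r*dt) * [p*3.024051 + (1-p)*0.484468] = 1.666104; exercise = 1.040000; V(0,0) = max -> 1.666104

Answer: Price = V(0,0) = 1.6661


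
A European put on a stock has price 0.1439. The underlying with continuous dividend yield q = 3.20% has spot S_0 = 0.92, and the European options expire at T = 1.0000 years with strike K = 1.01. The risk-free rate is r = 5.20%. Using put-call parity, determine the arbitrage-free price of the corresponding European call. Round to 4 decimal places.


Answer: Call price = 0.0761

Derivation:
Put-call parity: C - P = S_0 * exp(-qT) - K * exp(-rT).
S_0 * exp(-qT) = 0.9200 * 0.96850658 = 0.89102606
K * exp(-rT) = 1.0100 * 0.94932887 = 0.95882216
C = P + S*exp(-qT) - K*exp(-rT)
C = 0.1439 + 0.89102606 - 0.95882216 = 0.0761


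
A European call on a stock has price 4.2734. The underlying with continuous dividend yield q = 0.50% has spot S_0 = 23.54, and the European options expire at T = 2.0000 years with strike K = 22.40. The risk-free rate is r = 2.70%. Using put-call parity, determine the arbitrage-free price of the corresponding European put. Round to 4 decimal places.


Answer: Put price = 2.1901

Derivation:
Put-call parity: C - P = S_0 * exp(-qT) - K * exp(-rT).
S_0 * exp(-qT) = 23.5400 * 0.99004983 = 23.30577309
K * exp(-rT) = 22.4000 * 0.94743211 = 21.22247919
P = C - S*exp(-qT) + K*exp(-rT)
P = 4.2734 - 23.30577309 + 21.22247919 = 2.1901


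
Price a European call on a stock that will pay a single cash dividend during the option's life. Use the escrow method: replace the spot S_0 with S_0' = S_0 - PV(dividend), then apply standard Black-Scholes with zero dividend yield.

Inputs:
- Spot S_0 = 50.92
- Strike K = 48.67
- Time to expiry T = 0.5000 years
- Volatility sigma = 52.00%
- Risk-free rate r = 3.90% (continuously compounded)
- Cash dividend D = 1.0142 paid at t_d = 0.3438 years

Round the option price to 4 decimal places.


PV(D) = D * exp(-r * t_d) = 1.0142 * 0.98668129 = 1.00069216
S_0' = S_0 - PV(D) = 50.9200 - 1.00069216 = 49.91930784
d1 = (ln(S_0'/K) + (r + sigma^2/2)*T) / (sigma*sqrt(T)) = 0.30581018
d2 = d1 - sigma*sqrt(T) = -0.06188535
exp(-rT) = 0.98068890
N(d1) = 0.62012541; N(d2) = 0.47532707
C = S_0' * N(d1) - K * exp(-rT) * N(d2) = 49.91930784 * 0.62012541 - 48.6700 * 0.98068890 * 0.47532707 = 8.2688

Answer: Price = 8.2688


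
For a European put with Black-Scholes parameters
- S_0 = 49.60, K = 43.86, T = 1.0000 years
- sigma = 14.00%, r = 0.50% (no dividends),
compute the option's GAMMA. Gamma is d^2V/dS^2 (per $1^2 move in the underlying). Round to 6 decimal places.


d1 = 0.9842006482; d2 = 0.8442006482
phi(d1) = 0.2457933858; exp(-qT) = 1.0000000000; exp(-rT) = 0.9950124792
Gamma = exp(-qT) * phi(d1) / (S * sigma * sqrt(T)) = 1.0000000000 * 0.2457933858 / (49.6000 * 0.1400 * 1.0000000000) = 0.035397

Answer: Gamma = 0.035397


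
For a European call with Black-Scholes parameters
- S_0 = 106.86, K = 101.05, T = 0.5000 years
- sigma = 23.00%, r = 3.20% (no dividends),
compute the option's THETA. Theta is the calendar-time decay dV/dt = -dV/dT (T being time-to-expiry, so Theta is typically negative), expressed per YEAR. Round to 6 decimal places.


d1 = 0.5234380863; d2 = 0.3608035266
phi(d1) = 0.3478679768; exp(-qT) = 1.0000000000; exp(-rT) = 0.9841273201
Theta = -S*exp(-qT)*phi(d1)*sigma/(2*sqrt(T)) - r*K*exp(-rT)*N(d2) + q*S*exp(-qT)*N(d1)
N(d1) = 0.6996652870; N(d2) = 0.6408768369; sqrt(T) = 0.7071067812
Term 1 = -106.8600 * 1.0000000000 * 0.3478679768 * 0.2300 / (2 * 0.7071067812) = -6.0456424599
Term 2 = -0.0320 * 101.0500 * 0.9841273201 * 0.6408768369 = -2.0394457608
Term 3 = 0 (no dividend yield, q = 0)
Theta = -6.0456424599 + (-2.0394457608) + (0.0000000000) = -8.085088

Answer: Theta = -8.085088


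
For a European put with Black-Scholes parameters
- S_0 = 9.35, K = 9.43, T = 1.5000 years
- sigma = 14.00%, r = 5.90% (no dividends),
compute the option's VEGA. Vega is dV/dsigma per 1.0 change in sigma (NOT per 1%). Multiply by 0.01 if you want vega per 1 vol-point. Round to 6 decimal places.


Answer: Vega = 3.922446

Derivation:
d1 = 0.5521864120; d2 = 0.3807221300
phi(d1) = 0.3425308851; exp(-qT) = 1.0000000000; exp(-rT) = 0.9153031107
Vega = S * exp(-qT) * phi(d1) * sqrt(T) = 9.3500 * 1.0000000000 * 0.3425308851 * 1.2247448714 = 3.922446


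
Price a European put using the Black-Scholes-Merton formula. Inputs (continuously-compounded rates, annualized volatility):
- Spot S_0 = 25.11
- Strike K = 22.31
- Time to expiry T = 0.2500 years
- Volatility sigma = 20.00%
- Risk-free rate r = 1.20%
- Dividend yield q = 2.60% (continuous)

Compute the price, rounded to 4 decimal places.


Answer: Price = 0.1470

Derivation:
d1 = (ln(S/K) + (r - q + 0.5*sigma^2) * T) / (sigma * sqrt(T)) = 1.19731165
d2 = d1 - sigma * sqrt(T) = 1.09731165
exp(-rT) = 0.99700450; exp(-qT) = 0.99352108
P = K * exp(-rT) * N(-d2) - S_0 * exp(-qT) * N(-d1)
N(-d1) = 0.11559255; N(-d2) = 0.13625259
P = 22.3100 * 0.99700450 * 0.13625259 - 25.1100 * 0.99352108 * 0.11559255 = 0.1470


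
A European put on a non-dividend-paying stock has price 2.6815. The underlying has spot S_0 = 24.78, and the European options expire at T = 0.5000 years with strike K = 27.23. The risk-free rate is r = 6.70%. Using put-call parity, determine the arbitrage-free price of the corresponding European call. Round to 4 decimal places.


Put-call parity: C - P = S_0 * exp(-qT) - K * exp(-rT).
S_0 * exp(-qT) = 24.7800 * 1.00000000 = 24.78000000
K * exp(-rT) = 27.2300 * 0.96705491 = 26.33290523
C = P + S*exp(-qT) - K*exp(-rT)
C = 2.6815 + 24.78000000 - 26.33290523 = 1.1286

Answer: Call price = 1.1286


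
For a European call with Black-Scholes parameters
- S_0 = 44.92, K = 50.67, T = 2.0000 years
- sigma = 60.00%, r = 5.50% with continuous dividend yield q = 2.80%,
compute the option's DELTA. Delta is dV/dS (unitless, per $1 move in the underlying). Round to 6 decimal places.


Answer: Delta = 0.600711

Derivation:
d1 = 0.3459509443; d2 = -0.5025771932
phi(d1) = 0.3757694227; exp(-qT) = 0.9455391359; exp(-rT) = 0.8958341353
N(d1) = 0.6353102091
Delta = exp(-qT) * N(d1) = 0.9455391359 * 0.6353102091 = 0.600711


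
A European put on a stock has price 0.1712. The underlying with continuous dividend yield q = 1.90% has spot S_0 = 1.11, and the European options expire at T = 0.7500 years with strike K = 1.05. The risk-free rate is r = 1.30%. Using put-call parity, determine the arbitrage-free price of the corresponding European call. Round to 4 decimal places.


Answer: Call price = 0.2257

Derivation:
Put-call parity: C - P = S_0 * exp(-qT) - K * exp(-rT).
S_0 * exp(-qT) = 1.1100 * 0.98585105 = 1.09429467
K * exp(-rT) = 1.0500 * 0.99029738 = 1.03981225
C = P + S*exp(-qT) - K*exp(-rT)
C = 0.1712 + 1.09429467 - 1.03981225 = 0.2257


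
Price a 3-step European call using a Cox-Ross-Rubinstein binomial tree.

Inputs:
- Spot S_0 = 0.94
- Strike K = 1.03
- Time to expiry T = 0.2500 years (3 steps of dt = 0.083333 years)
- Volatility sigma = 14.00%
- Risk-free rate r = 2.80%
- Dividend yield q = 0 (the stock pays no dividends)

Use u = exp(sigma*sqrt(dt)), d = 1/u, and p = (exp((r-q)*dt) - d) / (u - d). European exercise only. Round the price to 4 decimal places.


dt = T/N = 0.083333
u = exp(sigma*sqrt(dt)) = 1.041242; d = 1/u = 0.960391
p = (exp((r-q)*dt) - d) / (u - d) = 0.518791
Discount per step: exp(-r*dt) = 0.997669
Stock lattice S(k, i) with i counting down-moves:
  k=0: S(0,0) = 0.9400
  k=1: S(1,0) = 0.9788; S(1,1) = 0.9028
  k=2: S(2,0) = 1.0191; S(2,1) = 0.9400; S(2,2) = 0.8670
  k=3: S(3,0) = 1.0612; S(3,1) = 0.9788; S(3,2) = 0.9028; S(3,3) = 0.8327
Terminal payoffs V(N, i) = max(S_T - K, 0):
  V(3,0) = 0.031166; V(3,1) = 0.000000; V(3,2) = 0.000000; V(3,3) = 0.000000
Backward induction: V(k, i) = exp(-r*dt) * [p * V(k+1, i) + (1-p) * V(k+1, i+1)].
  V(2,0) = exp(-r*dt) * [p*0.031166 + (1-p)*0.000000] = 0.016131
  V(2,1) = exp(-r*dt) * [p*0.000000 + (1-p)*0.000000] = 0.000000
  V(2,2) = exp(-r*dt) * [p*0.000000 + (1-p)*0.000000] = 0.000000
  V(1,0) = exp(-r*dt) * [p*0.016131 + (1-p)*0.000000] = 0.008349
  V(1,1) = exp(-r*dt) * [p*0.000000 + (1-p)*0.000000] = 0.000000
  V(0,0) = exp(-r*dt) * [p*0.008349 + (1-p)*0.000000] = 0.004321

Answer: Price = V(0,0) = 0.0043


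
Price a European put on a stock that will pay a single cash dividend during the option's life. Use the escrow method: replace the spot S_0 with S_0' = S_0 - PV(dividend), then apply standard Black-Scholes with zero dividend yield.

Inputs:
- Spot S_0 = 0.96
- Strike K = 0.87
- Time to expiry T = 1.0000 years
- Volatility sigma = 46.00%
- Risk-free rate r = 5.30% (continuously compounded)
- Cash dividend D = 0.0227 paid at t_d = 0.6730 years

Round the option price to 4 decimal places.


Answer: Price = 0.1100

Derivation:
PV(D) = D * exp(-r * t_d) = 0.0227 * 0.96495964 = 0.02190458
S_0' = S_0 - PV(D) = 0.9600 - 0.02190458 = 0.93809542
d1 = (ln(S_0'/K) + (r + sigma^2/2)*T) / (sigma*sqrt(T)) = 0.50904012
d2 = d1 - sigma*sqrt(T) = 0.04904012
exp(-rT) = 0.94838001
N(-d1) = 0.30536205; N(-d2) = 0.48044366
P = K * exp(-rT) * N(-d2) - S_0' * N(-d1) = 0.8700 * 0.94838001 * 0.48044366 - 0.93809542 * 0.30536205 = 0.1100
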